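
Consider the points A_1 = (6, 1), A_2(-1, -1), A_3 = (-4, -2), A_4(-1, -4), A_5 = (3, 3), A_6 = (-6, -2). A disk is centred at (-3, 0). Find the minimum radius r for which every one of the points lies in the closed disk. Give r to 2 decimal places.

The required radius is the distance from (-3, 0) to the farthest point.
Squared distances: 82, 5, 5, 20, 45, 13.
Maximum is 82, attained at A_1.
r = √82 ≈ 9.06.

9.06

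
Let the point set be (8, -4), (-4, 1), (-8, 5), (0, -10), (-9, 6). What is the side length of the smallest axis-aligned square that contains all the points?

The bounding box has width 17 and height 16.
An axis-aligned square enclosing the set must have side ≥ max(width, height).
So the minimum side is max(17, 16) = 17.

17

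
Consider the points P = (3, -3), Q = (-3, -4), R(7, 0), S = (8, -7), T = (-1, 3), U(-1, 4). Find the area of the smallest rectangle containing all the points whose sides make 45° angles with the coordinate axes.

In coordinates u = x + y, v = x − y the rectangle is axis-aligned; the map (x,y)→(u,v) scales areas by 2.
u-values: 0, -7, 7, 1, 2, 3; range = 7 − (-7) = 14.
v-values: 6, 1, 7, 15, -4, -5; range = 15 − (-5) = 20.
Area = (14 × 20) / 2 = 140.

140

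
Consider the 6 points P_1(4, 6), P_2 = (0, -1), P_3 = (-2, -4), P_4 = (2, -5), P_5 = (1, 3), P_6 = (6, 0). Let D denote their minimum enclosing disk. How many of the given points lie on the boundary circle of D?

The minimum enclosing circle of a finite set is fixed by two of the points (as a diameter) or three (as a circumcircle).
The minimum enclosing circle is determined by three boundary points: P_1, P_3, P_4.
Their circumcentre is (61/46, 37/46) with r² = 36125/1058.
The farthest remaining point P_6 is at distance² 23797/1058 ≤ 36125/1058.
The points at distance exactly r from the centre are P_1, P_3, P_4 — 3 points.

3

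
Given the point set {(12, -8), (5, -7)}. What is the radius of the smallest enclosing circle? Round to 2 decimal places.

3.54

The smallest circle enclosing two points has them as diameter endpoints.
Centre = midpoint = (8.5, -7.5); r² = |(12, -8)−(5, -7)|²/4 = 50/4 = 12.5.
r = √(12.5) ≈ 3.54.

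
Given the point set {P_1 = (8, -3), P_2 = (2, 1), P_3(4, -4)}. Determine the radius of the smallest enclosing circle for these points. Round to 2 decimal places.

3.61

Side lengths²: P_1P_2² = 52, P_1P_3² = 17, P_2P_3² = 29.
Since P_1P_2² = 52 ≥ 29 + 17 = 46, the angle opposite P_1P_2 is not acute, so the smallest enclosing circle has P_1P_2 as diameter.
Centre = midpoint of P_1P_2 = (5, -1), r² = 52/4 = 13.
r = √13 ≈ 3.61.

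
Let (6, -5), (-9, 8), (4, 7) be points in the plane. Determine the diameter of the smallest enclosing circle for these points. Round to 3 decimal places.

Call the three points A, B, C in the order given.
Side lengths²: AB² = 394, AC² = 148, BC² = 170.
Since AB² = 394 ≥ 170 + 148 = 318, the angle opposite AB is not acute, so the smallest enclosing circle has AB as diameter.
Centre = midpoint of AB = (-1.5, 1.5), r² = 394/4 = 98.5.
Diameter = 2r = 2√(98.5) ≈ 19.849.

19.849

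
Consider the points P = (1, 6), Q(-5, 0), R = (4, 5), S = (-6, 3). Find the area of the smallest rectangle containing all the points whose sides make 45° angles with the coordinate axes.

In coordinates u = x + y, v = x − y the rectangle is axis-aligned; the map (x,y)→(u,v) scales areas by 2.
u-values: 7, -5, 9, -3; range = 9 − (-5) = 14.
v-values: -5, -5, -1, -9; range = -1 − (-9) = 8.
Area = (14 × 8) / 2 = 56.

56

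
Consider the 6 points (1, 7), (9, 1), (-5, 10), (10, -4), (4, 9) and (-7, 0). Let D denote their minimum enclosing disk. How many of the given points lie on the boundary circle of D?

The minimum enclosing circle of a finite set is fixed by two of the points (as a diameter) or three (as a circumcircle).
The farthest pair is (-5, 10)–(10, -4) with squared distance 421. The circle on this segment as diameter has centre (2.5, 3) and r² = 421/4 = 105.25.
Check (1, 7): distance² to centre = 18.25 ≤ 105.25, so it lies inside.
All remaining points lie in this disk, and no smaller disk contains both endpoints, so this is the minimum enclosing circle.
The points at distance exactly r from the centre are (-5, 10), (10, -4) — 2 points.

2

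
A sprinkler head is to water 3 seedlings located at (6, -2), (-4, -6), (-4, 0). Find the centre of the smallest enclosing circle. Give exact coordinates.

Call the three points A, B, C in the order given.
Side lengths²: AB² = 116, AC² = 104, BC² = 36.
Since AB² = 116 < 104 + 36 = 140, the triangle is acute, so the smallest enclosing circle is the circumcircle.
Circumcentre = (0.6, -3), r² = 30.16.
Centre = (0.6, -3).

(0.6, -3)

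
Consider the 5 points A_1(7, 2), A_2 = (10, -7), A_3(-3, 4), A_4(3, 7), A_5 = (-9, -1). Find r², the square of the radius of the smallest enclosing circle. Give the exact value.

100.80078125

A smallest enclosing disk is always determined by at most three of the input points on its boundary.
The minimum enclosing circle is determined by three boundary points: A_2, A_4, A_5.
Their circumcentre is (0.875, -2.8125) with r² = 100.80078125.
The farthest remaining point A_3 is at distance² 61.42578125 ≤ 100.80078125.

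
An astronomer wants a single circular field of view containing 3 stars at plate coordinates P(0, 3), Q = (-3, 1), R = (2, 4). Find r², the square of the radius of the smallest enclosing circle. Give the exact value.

Side lengths²: PQ² = 13, PR² = 5, QR² = 34.
Since QR² = 34 ≥ 13 + 5 = 18, the angle opposite QR is not acute, so the smallest enclosing circle has QR as diameter.
Centre = midpoint of QR = (-0.5, 2.5), r² = 34/4 = 8.5.

8.5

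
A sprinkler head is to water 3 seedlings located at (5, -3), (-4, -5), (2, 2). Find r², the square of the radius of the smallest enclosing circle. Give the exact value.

Call the three points A, B, C in the order given.
Side lengths²: AB² = 85, AC² = 34, BC² = 85.
Since BC² = 85 < 85 + 34 = 119, the triangle is acute, so the smallest enclosing circle is the circumcircle.
Circumcentre = (1/6, -2.5), r² = 425/18.

425/18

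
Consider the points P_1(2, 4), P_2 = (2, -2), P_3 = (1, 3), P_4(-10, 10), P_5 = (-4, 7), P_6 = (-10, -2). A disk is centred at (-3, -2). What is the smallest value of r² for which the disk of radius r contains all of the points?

The required radius is the distance from (-3, -2) to the farthest point.
Squared distances: 61, 25, 41, 193, 82, 49.
Maximum is 193, attained at P_4.

193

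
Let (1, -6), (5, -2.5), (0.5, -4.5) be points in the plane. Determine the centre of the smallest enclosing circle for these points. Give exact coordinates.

(3, -4.25)

Call the three points A, B, C in the order given.
Side lengths²: AB² = 28.25, AC² = 2.5, BC² = 24.25.
Since AB² = 28.25 ≥ 24.25 + 2.5 = 26.75, the angle opposite AB is not acute, so the smallest enclosing circle has AB as diameter.
Centre = midpoint of AB = (3, -4.25), r² = 28.25/4 = 7.0625.
Centre = (3, -4.25).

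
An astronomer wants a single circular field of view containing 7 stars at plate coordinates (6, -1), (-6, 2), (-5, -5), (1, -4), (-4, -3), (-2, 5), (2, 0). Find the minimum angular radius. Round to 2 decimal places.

The minimum enclosing circle of a finite set is fixed by two of the points (as a diameter) or three (as a circumcircle).
The minimum enclosing circle is determined by three boundary points: (6, -1), (-6, 2), (-5, -5).
Their circumcentre is (-17/54, -41/54) with r² = 58225/1458.
The farthest remaining point (-2, 5) is at distance² 52501/1458 ≤ 58225/1458.
r = √(58225/1458) ≈ 6.32.

6.32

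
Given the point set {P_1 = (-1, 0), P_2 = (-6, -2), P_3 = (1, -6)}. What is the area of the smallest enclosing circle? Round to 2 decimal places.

Side lengths²: P_1P_2² = 29, P_1P_3² = 40, P_2P_3² = 65.
Since P_2P_3² = 65 < 40 + 29 = 69, the triangle is acute, so the smallest enclosing circle is the circumcircle.
Circumcentre = (-81/34, -129/34), r² = 9425/578.
Area = π·r² = π·9425/578 ≈ 51.23.

51.23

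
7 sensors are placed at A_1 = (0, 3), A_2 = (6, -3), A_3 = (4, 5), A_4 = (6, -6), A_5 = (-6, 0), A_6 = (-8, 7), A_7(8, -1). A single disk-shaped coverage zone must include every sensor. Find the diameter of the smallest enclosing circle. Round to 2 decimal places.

The minimum enclosing circle of a finite set is fixed by two of the points (as a diameter) or three (as a circumcircle).
The farthest pair is A_4–A_6 with squared distance 365. The circle on this segment as diameter has centre (-1, 0.5) and r² = 365/4 = 91.25.
Check A_1: distance² to centre = 7.25 ≤ 91.25, so it lies inside.
All remaining points lie in this disk, and no smaller disk contains both endpoints, so this is the minimum enclosing circle.
Diameter = 2r = 2√(91.25) ≈ 19.10.

19.10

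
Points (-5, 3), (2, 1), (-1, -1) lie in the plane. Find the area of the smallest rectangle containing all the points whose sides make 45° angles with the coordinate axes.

22.5

In coordinates u = x + y, v = x − y the rectangle is axis-aligned; the map (x,y)→(u,v) scales areas by 2.
u-values: -2, 3, -2; range = 3 − (-2) = 5.
v-values: -8, 1, 0; range = 1 − (-8) = 9.
Area = (5 × 9) / 2 = 22.5.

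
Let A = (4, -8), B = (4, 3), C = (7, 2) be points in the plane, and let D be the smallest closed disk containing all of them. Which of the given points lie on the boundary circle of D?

Side lengths²: AB² = 121, AC² = 109, BC² = 10.
Since AB² = 121 ≥ 109 + 10 = 119, the angle opposite AB is not acute, so the smallest enclosing circle has AB as diameter.
Centre = midpoint of AB = (4, -2.5), r² = 121/4 = 30.25.
The points at distance exactly r from the centre are A, B — 2 points.

A, B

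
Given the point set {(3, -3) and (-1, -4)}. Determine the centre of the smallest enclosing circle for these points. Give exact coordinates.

The smallest circle enclosing two points has them as diameter endpoints.
Centre = midpoint = (1, -3.5); r² = |(3, -3)−(-1, -4)|²/4 = 17/4 = 4.25.
Centre = (1, -3.5).

(1, -3.5)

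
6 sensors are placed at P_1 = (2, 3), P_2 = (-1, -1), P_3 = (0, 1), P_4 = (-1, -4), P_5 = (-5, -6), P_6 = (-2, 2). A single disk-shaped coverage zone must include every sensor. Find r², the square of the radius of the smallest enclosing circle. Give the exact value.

The minimum enclosing circle of a finite set is fixed by two of the points (as a diameter) or three (as a circumcircle).
The farthest pair is P_1–P_5 with squared distance 130. The circle on this segment as diameter has centre (-1.5, -1.5) and r² = 130/4 = 32.5.
Check P_2: distance² to centre = 0.5 ≤ 32.5, so it lies inside.
All remaining points lie in this disk, and no smaller disk contains both endpoints, so this is the minimum enclosing circle.

32.5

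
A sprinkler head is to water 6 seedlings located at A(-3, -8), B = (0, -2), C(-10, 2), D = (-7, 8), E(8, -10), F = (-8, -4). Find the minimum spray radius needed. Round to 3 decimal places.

11.715

A smallest enclosing disk is always determined by at most three of the input points on its boundary.
The farthest pair is D–E with squared distance 549. The circle on this segment as diameter has centre (0.5, -1) and r² = 549/4 = 137.25.
Check A: distance² to centre = 61.25 ≤ 137.25, so it lies inside.
All remaining points lie in this disk, and no smaller disk contains both endpoints, so this is the minimum enclosing circle.
r = √(137.25) ≈ 11.715.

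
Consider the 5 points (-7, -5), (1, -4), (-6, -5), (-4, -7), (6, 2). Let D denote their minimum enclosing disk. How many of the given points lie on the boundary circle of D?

A smallest enclosing disk is always determined by at most three of the input points on its boundary.
The farthest pair is (-7, -5)–(6, 2) with squared distance 218. The circle on this segment as diameter has centre (-0.5, -1.5) and r² = 218/4 = 54.5.
Check (1, -4): distance² to centre = 8.5 ≤ 54.5, so it lies inside.
All remaining points lie in this disk, and no smaller disk contains both endpoints, so this is the minimum enclosing circle.
The points at distance exactly r from the centre are (-7, -5), (6, 2) — 2 points.

2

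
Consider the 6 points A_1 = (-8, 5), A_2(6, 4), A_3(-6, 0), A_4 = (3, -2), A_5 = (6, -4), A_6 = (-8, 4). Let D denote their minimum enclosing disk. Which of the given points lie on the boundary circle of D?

By Welzl's lemma the MEC is supported by two points (diametrically opposite) or three points (on a circumcircle).
The farthest pair is A_1–A_5 with squared distance 277. The circle on this segment as diameter has centre (-1, 0.5) and r² = 277/4 = 69.25.
Check A_2: distance² to centre = 61.25 ≤ 69.25, so it lies inside.
All remaining points lie in this disk, and no smaller disk contains both endpoints, so this is the minimum enclosing circle.
The points at distance exactly r from the centre are A_1, A_5 — 2 points.

A_1, A_5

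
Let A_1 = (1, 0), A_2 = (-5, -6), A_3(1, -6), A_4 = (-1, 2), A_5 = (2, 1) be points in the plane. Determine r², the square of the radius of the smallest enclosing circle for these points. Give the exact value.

The minimum enclosing circle of a finite set is fixed by two of the points (as a diameter) or three (as a circumcircle).
The farthest pair is A_2–A_5 with squared distance 98. The circle on this segment as diameter has centre (-1.5, -2.5) and r² = 98/4 = 24.5.
Check A_1: distance² to centre = 12.5 ≤ 24.5, so it lies inside.
All remaining points lie in this disk, and no smaller disk contains both endpoints, so this is the minimum enclosing circle.

24.5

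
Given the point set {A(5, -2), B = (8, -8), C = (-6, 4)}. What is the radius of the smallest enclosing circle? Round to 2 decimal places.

9.22

Side lengths²: AB² = 45, AC² = 157, BC² = 340.
Since BC² = 340 ≥ 157 + 45 = 202, the angle opposite BC is not acute, so the smallest enclosing circle has BC as diameter.
Centre = midpoint of BC = (1, -2), r² = 340/4 = 85.
r = √85 ≈ 9.22.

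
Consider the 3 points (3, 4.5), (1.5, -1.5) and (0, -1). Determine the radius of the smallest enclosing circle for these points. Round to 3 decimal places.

Call the three points A, B, C in the order given.
Side lengths²: AB² = 38.25, AC² = 39.25, BC² = 2.5.
Since AC² = 39.25 < 38.25 + 2.5 = 40.75, the triangle is acute, so the smallest enclosing circle is the circumcircle.
Circumcentre = (89/52, 85/52), r² = 13345/1352.
r = √(13345/1352) ≈ 3.142.

3.142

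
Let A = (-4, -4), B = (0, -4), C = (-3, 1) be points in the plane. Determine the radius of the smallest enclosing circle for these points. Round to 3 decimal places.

Side lengths²: AB² = 16, AC² = 26, BC² = 34.
Since BC² = 34 < 26 + 16 = 42, the triangle is acute, so the smallest enclosing circle is the circumcircle.
Circumcentre = (-2, -1.8), r² = 8.84.
r = √(8.84) ≈ 2.973.

2.973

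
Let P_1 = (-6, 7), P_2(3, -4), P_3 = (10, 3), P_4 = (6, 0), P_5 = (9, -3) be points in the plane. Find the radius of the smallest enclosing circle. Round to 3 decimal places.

A smallest enclosing disk is always determined by at most three of the input points on its boundary.
The farthest pair is P_1–P_5 with squared distance 325. The circle on this segment as diameter has centre (1.5, 2) and r² = 325/4 = 81.25.
Check P_2: distance² to centre = 38.25 ≤ 81.25, so it lies inside.
All remaining points lie in this disk, and no smaller disk contains both endpoints, so this is the minimum enclosing circle.
r = √(81.25) ≈ 9.014.

9.014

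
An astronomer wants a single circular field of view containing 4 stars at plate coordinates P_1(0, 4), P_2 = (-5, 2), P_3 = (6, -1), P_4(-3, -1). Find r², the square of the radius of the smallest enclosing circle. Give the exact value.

By Welzl's lemma the MEC is supported by two points (diametrically opposite) or three points (on a circumcircle).
The farthest pair is P_2–P_3 with squared distance 130. The circle on this segment as diameter has centre (0.5, 0.5) and r² = 130/4 = 32.5.
Check P_1: distance² to centre = 12.5 ≤ 32.5, so it lies inside.
All remaining points lie in this disk, and no smaller disk contains both endpoints, so this is the minimum enclosing circle.

32.5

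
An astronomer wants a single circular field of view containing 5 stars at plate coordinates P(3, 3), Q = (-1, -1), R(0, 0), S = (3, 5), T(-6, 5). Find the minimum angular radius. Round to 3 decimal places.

4.693

The minimum enclosing circle is determined by three boundary points: Q, S, T.
Their circumcentre is (-1.5, 11/3) with r² = 793/36.
The farthest remaining point P is at distance² 745/36 ≤ 793/36.
r = √(793/36) ≈ 4.693.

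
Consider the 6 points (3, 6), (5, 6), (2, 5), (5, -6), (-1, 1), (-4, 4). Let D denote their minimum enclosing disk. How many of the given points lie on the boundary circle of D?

3

The minimum enclosing circle is determined by three boundary points: (5, 6), (5, -6), (-4, 4).
Their circumcentre is (29/18, 0) with r² = 15385/324.
The farthest remaining point (3, 6) is at distance² 12289/324 ≤ 15385/324.
The points at distance exactly r from the centre are (5, 6), (5, -6), (-4, 4) — 3 points.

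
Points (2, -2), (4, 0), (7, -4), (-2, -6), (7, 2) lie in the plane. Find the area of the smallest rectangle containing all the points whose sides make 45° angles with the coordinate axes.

In coordinates u = x + y, v = x − y the rectangle is axis-aligned; the map (x,y)→(u,v) scales areas by 2.
u-values: 0, 4, 3, -8, 9; range = 9 − (-8) = 17.
v-values: 4, 4, 11, 4, 5; range = 11 − 4 = 7.
Area = (17 × 7) / 2 = 59.5.

59.5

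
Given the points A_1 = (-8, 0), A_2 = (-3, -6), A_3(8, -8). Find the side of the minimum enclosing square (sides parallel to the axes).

The bounding box has width 16 and height 8.
An axis-aligned square enclosing the set must have side ≥ max(width, height).
So the minimum side is max(16, 8) = 16.

16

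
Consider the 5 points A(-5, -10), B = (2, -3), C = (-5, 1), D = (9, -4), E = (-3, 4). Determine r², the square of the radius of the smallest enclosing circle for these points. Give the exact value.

37700/529

The minimum enclosing circle is determined by three boundary points: A, D, E.
Their circumcentre is (13/23, -84/23) with r² = 37700/529.
The farthest remaining point C is at distance² 27833/529 ≤ 37700/529.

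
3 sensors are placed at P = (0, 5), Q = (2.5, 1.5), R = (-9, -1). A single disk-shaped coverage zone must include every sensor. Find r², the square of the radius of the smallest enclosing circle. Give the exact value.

34.625

Side lengths²: PQ² = 18.5, PR² = 117, QR² = 138.5.
Since QR² = 138.5 ≥ 117 + 18.5 = 135.5, the angle opposite QR is not acute, so the smallest enclosing circle has QR as diameter.
Centre = midpoint of QR = (-3.25, 0.25), r² = 138.5/4 = 34.625.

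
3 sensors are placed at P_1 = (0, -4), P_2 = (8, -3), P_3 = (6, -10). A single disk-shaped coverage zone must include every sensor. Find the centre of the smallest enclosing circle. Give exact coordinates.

(77/18, -103/18)

Side lengths²: P_1P_2² = 65, P_1P_3² = 72, P_2P_3² = 53.
Since P_1P_3² = 72 < 65 + 53 = 118, the triangle is acute, so the smallest enclosing circle is the circumcircle.
Circumcentre = (77/18, -103/18), r² = 3445/162.
Centre = (77/18, -103/18).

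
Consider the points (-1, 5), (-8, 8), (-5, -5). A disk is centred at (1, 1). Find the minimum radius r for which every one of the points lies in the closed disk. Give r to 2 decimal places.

The required radius is the distance from (1, 1) to the farthest point.
Squared distances: 20, 130, 72.
Maximum is 130, attained at (-8, 8).
r = √130 ≈ 11.40.

11.40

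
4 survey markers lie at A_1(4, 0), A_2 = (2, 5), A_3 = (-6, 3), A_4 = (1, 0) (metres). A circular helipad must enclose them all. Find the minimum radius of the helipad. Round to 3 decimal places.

By Welzl's lemma the MEC is supported by two points (diametrically opposite) or three points (on a circumcircle).
The farthest pair is A_1–A_3 with squared distance 109. The circle on this segment as diameter has centre (-1, 1.5) and r² = 109/4 = 27.25.
Check A_2: distance² to centre = 21.25 ≤ 27.25, so it lies inside.
All remaining points lie in this disk, and no smaller disk contains both endpoints, so this is the minimum enclosing circle.
r = √(27.25) ≈ 5.220.

5.220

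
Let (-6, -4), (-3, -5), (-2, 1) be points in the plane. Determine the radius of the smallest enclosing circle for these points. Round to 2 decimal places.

3.24

Call the three points A, B, C in the order given.
Side lengths²: AB² = 10, AC² = 41, BC² = 37.
Since AC² = 41 < 37 + 10 = 47, the triangle is acute, so the smallest enclosing circle is the circumcircle.
Circumcentre = (-137/38, -69/38), r² = 7585/722.
r = √(7585/722) ≈ 3.24.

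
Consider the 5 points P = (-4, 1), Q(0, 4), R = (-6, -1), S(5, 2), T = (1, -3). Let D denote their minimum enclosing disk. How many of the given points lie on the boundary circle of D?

A smallest enclosing disk is always determined by at most three of the input points on its boundary.
The farthest pair is R–S with squared distance 130. The circle on this segment as diameter has centre (-0.5, 0.5) and r² = 130/4 = 32.5.
Check P: distance² to centre = 12.5 ≤ 32.5, so it lies inside.
All remaining points lie in this disk, and no smaller disk contains both endpoints, so this is the minimum enclosing circle.
The points at distance exactly r from the centre are R, S — 2 points.

2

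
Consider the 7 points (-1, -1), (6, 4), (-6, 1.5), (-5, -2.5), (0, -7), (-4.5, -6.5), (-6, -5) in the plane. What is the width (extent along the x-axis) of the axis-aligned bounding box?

max x = 6, min x = -6, so width = 12.

12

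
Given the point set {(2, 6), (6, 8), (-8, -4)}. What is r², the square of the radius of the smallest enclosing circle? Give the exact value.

85

Call the three points A, B, C in the order given.
Side lengths²: AB² = 20, AC² = 200, BC² = 340.
Since BC² = 340 ≥ 200 + 20 = 220, the angle opposite BC is not acute, so the smallest enclosing circle has BC as diameter.
Centre = midpoint of BC = (-1, 2), r² = 340/4 = 85.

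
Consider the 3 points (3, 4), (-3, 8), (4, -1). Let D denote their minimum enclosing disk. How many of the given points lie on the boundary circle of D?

Call the three points A, B, C in the order given.
Side lengths²: AB² = 52, AC² = 26, BC² = 130.
Since BC² = 130 ≥ 52 + 26 = 78, the angle opposite BC is not acute, so the smallest enclosing circle has BC as diameter.
Centre = midpoint of BC = (0.5, 3.5), r² = 130/4 = 32.5.
The points at distance exactly r from the centre are (-3, 8), (4, -1) — 2 points.

2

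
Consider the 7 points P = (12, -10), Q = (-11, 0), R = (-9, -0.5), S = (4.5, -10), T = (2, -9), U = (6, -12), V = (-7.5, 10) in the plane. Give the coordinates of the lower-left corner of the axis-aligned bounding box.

(-11, -12)

x-range [-11, 12], y-range [-12, 10].
The lower-left corner is (-11, -12).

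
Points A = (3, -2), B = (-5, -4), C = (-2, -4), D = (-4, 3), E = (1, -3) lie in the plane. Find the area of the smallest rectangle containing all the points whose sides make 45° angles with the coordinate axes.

60

In coordinates u = x + y, v = x − y the rectangle is axis-aligned; the map (x,y)→(u,v) scales areas by 2.
u-values: 1, -9, -6, -1, -2; range = 1 − (-9) = 10.
v-values: 5, -1, 2, -7, 4; range = 5 − (-7) = 12.
Area = (10 × 12) / 2 = 60.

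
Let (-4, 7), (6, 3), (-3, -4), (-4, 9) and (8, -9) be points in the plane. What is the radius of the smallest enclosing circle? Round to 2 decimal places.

A smallest enclosing disk is always determined by at most three of the input points on its boundary.
The farthest pair is (-4, 9)–(8, -9) with squared distance 468. The circle on this segment as diameter has centre (2, 0) and r² = 468/4 = 117.
Check (-4, 7): distance² to centre = 85 ≤ 117, so it lies inside.
All remaining points lie in this disk, and no smaller disk contains both endpoints, so this is the minimum enclosing circle.
r = √117 ≈ 10.82.

10.82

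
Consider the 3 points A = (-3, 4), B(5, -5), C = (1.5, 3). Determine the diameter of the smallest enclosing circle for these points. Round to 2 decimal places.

Side lengths²: AB² = 145, AC² = 21.25, BC² = 76.25.
Since AB² = 145 ≥ 76.25 + 21.25 = 97.5, the angle opposite AB is not acute, so the smallest enclosing circle has AB as diameter.
Centre = midpoint of AB = (1, -0.5), r² = 145/4 = 36.25.
Diameter = 2r = 2√(36.25) ≈ 12.04.

12.04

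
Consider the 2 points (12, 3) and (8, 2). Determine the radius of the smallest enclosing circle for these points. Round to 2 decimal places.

The smallest circle enclosing two points has them as diameter endpoints.
Centre = midpoint = (10, 2.5); r² = |(12, 3)−(8, 2)|²/4 = 17/4 = 4.25.
r = √(4.25) ≈ 2.06.

2.06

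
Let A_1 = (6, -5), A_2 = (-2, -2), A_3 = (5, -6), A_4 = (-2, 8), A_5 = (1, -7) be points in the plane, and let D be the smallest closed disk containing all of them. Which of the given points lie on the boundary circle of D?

By Welzl's lemma the MEC is supported by two points (diametrically opposite) or three points (on a circumcircle).
The minimum enclosing circle is determined by three boundary points: A_3, A_4, A_5.
Their circumcentre is (7/6, 5/6) with r² = 1105/18.
The farthest remaining point A_1 is at distance² 1033/18 ≤ 1105/18.
The points at distance exactly r from the centre are A_3, A_4, A_5 — 3 points.

A_3, A_4, A_5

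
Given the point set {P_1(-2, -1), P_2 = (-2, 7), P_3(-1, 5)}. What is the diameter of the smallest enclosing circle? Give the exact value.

Side lengths²: P_1P_2² = 64, P_1P_3² = 37, P_2P_3² = 5.
Since P_1P_2² = 64 ≥ 37 + 5 = 42, the angle opposite P_1P_2 is not acute, so the smallest enclosing circle has P_1P_2 as diameter.
Centre = midpoint of P_1P_2 = (-2, 3), r² = 64/4 = 16.
Diameter = 2r = 2√16 = 8.

8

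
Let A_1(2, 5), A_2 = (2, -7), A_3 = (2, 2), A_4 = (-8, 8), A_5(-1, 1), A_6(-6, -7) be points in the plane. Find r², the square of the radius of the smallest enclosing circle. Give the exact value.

The farthest pair is A_2–A_4 with squared distance 325. The circle on this segment as diameter has centre (-3, 0.5) and r² = 325/4 = 81.25.
Check A_1: distance² to centre = 45.25 ≤ 81.25, so it lies inside.
All remaining points lie in this disk, and no smaller disk contains both endpoints, so this is the minimum enclosing circle.

81.25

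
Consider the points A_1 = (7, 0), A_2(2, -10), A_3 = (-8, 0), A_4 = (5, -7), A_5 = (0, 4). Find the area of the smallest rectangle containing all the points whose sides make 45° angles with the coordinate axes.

In coordinates u = x + y, v = x − y the rectangle is axis-aligned; the map (x,y)→(u,v) scales areas by 2.
u-values: 7, -8, -8, -2, 4; range = 7 − (-8) = 15.
v-values: 7, 12, -8, 12, -4; range = 12 − (-8) = 20.
Area = (15 × 20) / 2 = 150.

150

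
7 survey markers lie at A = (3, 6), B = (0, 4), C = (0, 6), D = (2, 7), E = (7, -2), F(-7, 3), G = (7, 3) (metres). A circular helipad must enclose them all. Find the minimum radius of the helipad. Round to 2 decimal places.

7.43

The farthest pair is E–F with squared distance 221. The circle on this segment as diameter has centre (0, 0.5) and r² = 221/4 = 55.25.
Check A: distance² to centre = 39.25 ≤ 55.25, so it lies inside.
All remaining points lie in this disk, and no smaller disk contains both endpoints, so this is the minimum enclosing circle.
r = √(55.25) ≈ 7.43.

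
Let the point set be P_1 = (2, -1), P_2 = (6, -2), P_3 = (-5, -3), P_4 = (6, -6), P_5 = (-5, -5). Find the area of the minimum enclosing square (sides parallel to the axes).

The bounding box has width 11 and height 5.
An axis-aligned square enclosing the set must have side ≥ max(width, height).
So the minimum side is max(11, 5) = 11.
Area = 11² = 121.

121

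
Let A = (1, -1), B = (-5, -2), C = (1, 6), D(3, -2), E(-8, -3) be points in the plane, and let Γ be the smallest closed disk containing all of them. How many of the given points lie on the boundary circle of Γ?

3

A smallest enclosing disk is always determined by at most three of the input points on its boundary.
The minimum enclosing circle is determined by three boundary points: C, D, E.
Their circumcentre is (-2.8, 0.8) with r² = 41.48.
The farthest remaining point A is at distance² 17.68 ≤ 41.48.
The points at distance exactly r from the centre are C, D, E — 3 points.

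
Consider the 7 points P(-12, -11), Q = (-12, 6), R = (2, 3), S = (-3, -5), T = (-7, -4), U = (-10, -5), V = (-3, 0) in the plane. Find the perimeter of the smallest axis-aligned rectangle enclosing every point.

62

Width = max x − min x = 2 − (-12) = 14.
Height = max y − min y = 6 − (-11) = 17.
Perimeter = 2(14 + 17) = 62.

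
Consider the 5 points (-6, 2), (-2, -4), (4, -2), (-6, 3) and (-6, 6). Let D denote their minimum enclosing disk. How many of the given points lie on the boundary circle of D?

The minimum enclosing circle of a finite set is fixed by two of the points (as a diameter) or three (as a circumcircle).
The farthest pair is (4, -2)–(-6, 6) with squared distance 164. The circle on this segment as diameter has centre (-1, 2) and r² = 164/4 = 41.
Check (-6, 2): distance² to centre = 25 ≤ 41, so it lies inside.
All remaining points lie in this disk, and no smaller disk contains both endpoints, so this is the minimum enclosing circle.
The points at distance exactly r from the centre are (4, -2), (-6, 6) — 2 points.

2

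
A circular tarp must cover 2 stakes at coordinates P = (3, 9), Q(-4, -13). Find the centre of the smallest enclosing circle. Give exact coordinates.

The smallest circle enclosing two points has them as diameter endpoints.
Centre = midpoint = (-0.5, -2); r² = |PQ|²/4 = 533/4 = 133.25.
Centre = (-0.5, -2).

(-0.5, -2)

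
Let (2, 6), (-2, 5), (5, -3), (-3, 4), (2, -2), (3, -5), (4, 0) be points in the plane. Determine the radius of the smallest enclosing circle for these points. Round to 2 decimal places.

5.66

By Welzl's lemma the MEC is supported by two points (diametrically opposite) or three points (on a circumcircle).
The minimum enclosing circle is determined by three boundary points: (2, 6), (-2, 5), (3, -5).
Their circumcentre is (23/18, 7/18) with r² = 5185/162.
The farthest remaining point (-3, 4) is at distance² 5077/162 ≤ 5185/162.
r = √(5185/162) ≈ 5.66.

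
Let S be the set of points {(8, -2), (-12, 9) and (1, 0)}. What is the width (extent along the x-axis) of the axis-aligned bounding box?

max x = 8, min x = -12, so width = 20.

20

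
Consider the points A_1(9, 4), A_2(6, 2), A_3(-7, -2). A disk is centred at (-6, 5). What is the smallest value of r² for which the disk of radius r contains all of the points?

226

The required radius is the distance from (-6, 5) to the farthest point.
Squared distances: 226, 153, 50.
Maximum is 226, attained at A_1.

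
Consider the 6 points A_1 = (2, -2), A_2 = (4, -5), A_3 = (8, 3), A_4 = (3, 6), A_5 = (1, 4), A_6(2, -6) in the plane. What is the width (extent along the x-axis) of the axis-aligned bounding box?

max x = 8, min x = 1, so width = 7.

7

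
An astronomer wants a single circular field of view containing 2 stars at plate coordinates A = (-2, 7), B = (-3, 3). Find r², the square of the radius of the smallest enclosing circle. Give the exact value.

4.25

The smallest circle enclosing two points has them as diameter endpoints.
Centre = midpoint = (-2.5, 5); r² = |AB|²/4 = 17/4 = 4.25.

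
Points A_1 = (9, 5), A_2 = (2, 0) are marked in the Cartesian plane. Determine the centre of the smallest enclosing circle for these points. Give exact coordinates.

The smallest circle enclosing two points has them as diameter endpoints.
Centre = midpoint = (5.5, 2.5); r² = |A_1A_2|²/4 = 74/4 = 18.5.
Centre = (5.5, 2.5).

(5.5, 2.5)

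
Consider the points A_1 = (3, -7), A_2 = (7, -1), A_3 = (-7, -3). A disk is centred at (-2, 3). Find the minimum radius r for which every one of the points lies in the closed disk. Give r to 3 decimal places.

11.180

The required radius is the distance from (-2, 3) to the farthest point.
Squared distances: 125, 97, 61.
Maximum is 125, attained at A_1.
r = √125 ≈ 11.180.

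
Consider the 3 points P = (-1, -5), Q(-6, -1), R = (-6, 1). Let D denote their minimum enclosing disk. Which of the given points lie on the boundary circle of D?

P, R

Side lengths²: PQ² = 41, PR² = 61, QR² = 4.
Since PR² = 61 ≥ 41 + 4 = 45, the angle opposite PR is not acute, so the smallest enclosing circle has PR as diameter.
Centre = midpoint of PR = (-3.5, -2), r² = 61/4 = 15.25.
The points at distance exactly r from the centre are P, R — 2 points.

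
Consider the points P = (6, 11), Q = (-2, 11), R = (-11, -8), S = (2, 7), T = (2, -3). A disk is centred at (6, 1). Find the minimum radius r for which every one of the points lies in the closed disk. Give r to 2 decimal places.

19.24

The required radius is the distance from (6, 1) to the farthest point.
Squared distances: 100, 164, 370, 52, 32.
Maximum is 370, attained at R.
r = √370 ≈ 19.24.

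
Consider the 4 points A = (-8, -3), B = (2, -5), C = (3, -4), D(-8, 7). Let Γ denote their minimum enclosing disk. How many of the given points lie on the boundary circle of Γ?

By Welzl's lemma the MEC is supported by two points (diametrically opposite) or three points (on a circumcircle).
The farthest pair is B–D with squared distance 244. The circle on this segment as diameter has centre (-3, 1) and r² = 244/4 = 61.
Check A: distance² to centre = 41 ≤ 61, so it lies inside.
All remaining points lie in this disk, and no smaller disk contains both endpoints, so this is the minimum enclosing circle.
The points at distance exactly r from the centre are B, C, D — 3 points.

3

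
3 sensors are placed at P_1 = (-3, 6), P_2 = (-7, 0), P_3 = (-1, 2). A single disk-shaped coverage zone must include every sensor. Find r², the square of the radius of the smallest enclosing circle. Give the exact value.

650/49

Side lengths²: P_1P_2² = 52, P_1P_3² = 20, P_2P_3² = 40.
Since P_1P_2² = 52 < 40 + 20 = 60, the triangle is acute, so the smallest enclosing circle is the circumcircle.
Circumcentre = (-32/7, 19/7), r² = 650/49.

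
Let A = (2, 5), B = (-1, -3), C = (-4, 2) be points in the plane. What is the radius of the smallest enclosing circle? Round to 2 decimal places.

4.28

Side lengths²: AB² = 73, AC² = 45, BC² = 34.
Since AB² = 73 < 45 + 34 = 79, the triangle is acute, so the smallest enclosing circle is the circumcircle.
Circumcentre = (5/26, 29/26), r² = 6205/338.
r = √(6205/338) ≈ 4.28.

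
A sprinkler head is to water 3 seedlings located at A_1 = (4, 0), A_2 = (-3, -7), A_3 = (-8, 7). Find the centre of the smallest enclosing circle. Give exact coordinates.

Side lengths²: A_1A_2² = 98, A_1A_3² = 193, A_2A_3² = 221.
Since A_2A_3² = 221 < 193 + 98 = 291, the triangle is acute, so the smallest enclosing circle is the circumcircle.
Circumcentre = (-139/38, 25/38), r² = 42653/722.
Centre = (-139/38, 25/38).

(-139/38, 25/38)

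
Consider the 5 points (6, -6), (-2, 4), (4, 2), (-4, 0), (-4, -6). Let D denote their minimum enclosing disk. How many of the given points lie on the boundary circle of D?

A smallest enclosing disk is always determined by at most three of the input points on its boundary.
The minimum enclosing circle is determined by three boundary points: (6, -6), (-2, 4), (-4, -6).
Their circumcentre is (1, -1.8) with r² = 42.64.
The farthest remaining point (-4, 0) is at distance² 28.24 ≤ 42.64.
The points at distance exactly r from the centre are (6, -6), (-2, 4), (-4, -6) — 3 points.

3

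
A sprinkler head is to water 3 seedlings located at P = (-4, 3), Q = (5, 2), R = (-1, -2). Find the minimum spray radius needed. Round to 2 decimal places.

Side lengths²: PQ² = 82, PR² = 34, QR² = 52.
Since PQ² = 82 < 52 + 34 = 86, the triangle is acute, so the smallest enclosing circle is the circumcircle.
Circumcentre = (10/21, 16/7), r² = 9061/441.
r = √(9061/441) ≈ 4.53.

4.53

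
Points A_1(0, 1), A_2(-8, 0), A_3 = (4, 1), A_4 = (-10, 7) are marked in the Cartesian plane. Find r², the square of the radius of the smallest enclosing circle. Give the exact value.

58

By Welzl's lemma the MEC is supported by two points (diametrically opposite) or three points (on a circumcircle).
The farthest pair is A_3–A_4 with squared distance 232. The circle on this segment as diameter has centre (-3, 4) and r² = 232/4 = 58.
Check A_1: distance² to centre = 18 ≤ 58, so it lies inside.
All remaining points lie in this disk, and no smaller disk contains both endpoints, so this is the minimum enclosing circle.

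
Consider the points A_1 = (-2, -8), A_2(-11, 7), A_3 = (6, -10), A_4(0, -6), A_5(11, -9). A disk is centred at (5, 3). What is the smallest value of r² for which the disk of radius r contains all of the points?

The required radius is the distance from (5, 3) to the farthest point.
Squared distances: 170, 272, 170, 106, 180.
Maximum is 272, attained at A_2.

272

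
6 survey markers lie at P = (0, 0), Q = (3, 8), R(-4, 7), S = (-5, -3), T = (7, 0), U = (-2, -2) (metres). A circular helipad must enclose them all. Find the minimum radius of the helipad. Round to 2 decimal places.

6.97

The minimum enclosing circle of a finite set is fixed by two of the points (as a diameter) or three (as a circumcircle).
The minimum enclosing circle is determined by three boundary points: Q, S, T.
Their circumcentre is (2/9, 29/18) with r² = 15725/324.
The farthest remaining point R is at distance² 15185/324 ≤ 15725/324.
r = √(15725/324) ≈ 6.97.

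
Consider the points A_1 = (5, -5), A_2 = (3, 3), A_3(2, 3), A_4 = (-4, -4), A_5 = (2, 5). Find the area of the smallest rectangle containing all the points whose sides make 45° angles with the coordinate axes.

97.5

In coordinates u = x + y, v = x − y the rectangle is axis-aligned; the map (x,y)→(u,v) scales areas by 2.
u-values: 0, 6, 5, -8, 7; range = 7 − (-8) = 15.
v-values: 10, 0, -1, 0, -3; range = 10 − (-3) = 13.
Area = (15 × 13) / 2 = 97.5.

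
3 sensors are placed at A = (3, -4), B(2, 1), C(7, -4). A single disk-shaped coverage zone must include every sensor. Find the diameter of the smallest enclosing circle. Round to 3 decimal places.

7.071

Side lengths²: AB² = 26, AC² = 16, BC² = 50.
Since BC² = 50 ≥ 26 + 16 = 42, the angle opposite BC is not acute, so the smallest enclosing circle has BC as diameter.
Centre = midpoint of BC = (4.5, -1.5), r² = 50/4 = 12.5.
Diameter = 2r = 2√(12.5) ≈ 7.071.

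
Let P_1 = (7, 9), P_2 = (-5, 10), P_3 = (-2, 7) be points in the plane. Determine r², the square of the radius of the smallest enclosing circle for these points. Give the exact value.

36.25

Side lengths²: P_1P_2² = 145, P_1P_3² = 85, P_2P_3² = 18.
Since P_1P_2² = 145 ≥ 85 + 18 = 103, the angle opposite P_1P_2 is not acute, so the smallest enclosing circle has P_1P_2 as diameter.
Centre = midpoint of P_1P_2 = (1, 9.5), r² = 145/4 = 36.25.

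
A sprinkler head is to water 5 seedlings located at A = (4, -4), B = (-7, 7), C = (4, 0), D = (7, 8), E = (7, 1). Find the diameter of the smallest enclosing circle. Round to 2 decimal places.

16.37

By Welzl's lemma the MEC is supported by two points (diametrically opposite) or three points (on a circumcircle).
The minimum enclosing circle is determined by three boundary points: A, B, D.
Their circumcentre is (0.3, 3.3) with r² = 66.98.
The farthest remaining point E is at distance² 50.18 ≤ 66.98.
Diameter = 2r = 2√(66.98) ≈ 16.37.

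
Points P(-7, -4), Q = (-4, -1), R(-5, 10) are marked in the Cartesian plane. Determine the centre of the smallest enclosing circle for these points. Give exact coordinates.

(-6, 3)

Side lengths²: PQ² = 18, PR² = 200, QR² = 122.
Since PR² = 200 ≥ 122 + 18 = 140, the angle opposite PR is not acute, so the smallest enclosing circle has PR as diameter.
Centre = midpoint of PR = (-6, 3), r² = 200/4 = 50.
Centre = (-6, 3).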